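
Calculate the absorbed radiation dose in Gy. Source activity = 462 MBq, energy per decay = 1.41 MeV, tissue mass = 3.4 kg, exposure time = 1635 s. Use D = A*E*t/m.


A = 462 MBq = 4.6200e+08 Bq
E = 1.41 MeV = 2.25882e-13 J
D = A*E*t/m = 4.6200e+08*2.25882e-13*1635/3.4
D = 0.05018 Gy


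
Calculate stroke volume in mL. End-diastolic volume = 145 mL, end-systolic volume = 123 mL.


SV = EDV - ESV
SV = 145 - 123
SV = 22 mL


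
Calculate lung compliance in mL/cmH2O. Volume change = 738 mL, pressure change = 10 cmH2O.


C = dV / dP
C = 738 / 10
C = 73.8 mL/cmH2O


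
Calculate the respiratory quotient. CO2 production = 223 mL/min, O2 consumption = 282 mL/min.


RQ = VCO2 / VO2
RQ = 223 / 282
RQ = 0.7908


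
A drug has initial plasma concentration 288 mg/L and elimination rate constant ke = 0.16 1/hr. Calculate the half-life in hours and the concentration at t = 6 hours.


t_half = ln(2) / ke = 0.693147 / 0.16 = 4.332 hr
C(t) = C0 * exp(-ke*t) = 288 * exp(-0.16*6)
C(6) = 110.3 mg/L


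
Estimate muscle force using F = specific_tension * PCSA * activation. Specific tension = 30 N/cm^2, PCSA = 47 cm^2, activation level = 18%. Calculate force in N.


F = sigma * PCSA * activation
F = 30 * 47 * 0.18
F = 253.8 N


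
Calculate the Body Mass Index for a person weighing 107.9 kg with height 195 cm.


BMI = weight / height^2
height = 195 cm = 1.95 m
BMI = 107.9 / 1.95^2
BMI = 28.38 kg/m^2


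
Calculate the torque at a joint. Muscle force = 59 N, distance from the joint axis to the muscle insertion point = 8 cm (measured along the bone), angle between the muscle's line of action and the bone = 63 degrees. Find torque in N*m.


Torque = F * d * sin(theta)   (moment arm = d*sin(theta))
d = 8 cm = 0.08 m
Torque = 59 * 0.08 * sin(63)
Torque = 4.206 N*m


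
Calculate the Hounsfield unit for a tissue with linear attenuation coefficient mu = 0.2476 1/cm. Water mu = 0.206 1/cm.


HU = ((mu_tissue - mu_water) / mu_water) * 1000
HU = ((0.2476 - 0.206) / 0.206) * 1000
HU = 201.9


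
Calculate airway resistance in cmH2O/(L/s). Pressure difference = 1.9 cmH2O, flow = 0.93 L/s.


R = dP / flow
R = 1.9 / 0.93
R = 2.043 cmH2O/(L/s)


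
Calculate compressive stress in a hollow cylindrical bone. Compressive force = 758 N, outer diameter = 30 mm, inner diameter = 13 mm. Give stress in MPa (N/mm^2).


A = pi*(r_o^2 - r_i^2)
r_o = 15 mm, r_i = 6.5 mm
A = 574.126 mm^2
sigma = F/A = 758 / 574.126
sigma = 1.32 MPa


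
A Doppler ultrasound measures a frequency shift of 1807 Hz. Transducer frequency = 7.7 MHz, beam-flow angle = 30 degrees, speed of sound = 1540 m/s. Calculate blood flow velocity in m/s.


v = fd * c / (2 * f0 * cos(theta))
v = 1807 * 1540 / (2 * 7.7000e+06 * cos(30))
v = 0.2087 m/s


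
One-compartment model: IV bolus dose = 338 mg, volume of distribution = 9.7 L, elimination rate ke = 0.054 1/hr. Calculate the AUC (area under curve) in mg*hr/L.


C0 = Dose/Vd = 338/9.7 = 34.8454 mg/L
AUC = C0/ke = 34.8454/0.054
AUC = 645.3 mg*hr/L


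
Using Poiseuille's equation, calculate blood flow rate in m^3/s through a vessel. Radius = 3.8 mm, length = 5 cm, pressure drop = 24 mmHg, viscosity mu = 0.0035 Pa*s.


Q = pi*r^4*dP / (8*mu*L)
r = 0.0038 m, L = 0.05 m
dP = 24 mmHg = 3199.728 Pa
Q = 0.001497 m^3/s


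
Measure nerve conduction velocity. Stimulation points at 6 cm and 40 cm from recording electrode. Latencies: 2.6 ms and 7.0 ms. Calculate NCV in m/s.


Distance = (40 - 6) / 100 = 0.34 m
dt = (7.0 - 2.6) / 1000 = 0.0044 s
NCV = dist / dt = 77.27 m/s


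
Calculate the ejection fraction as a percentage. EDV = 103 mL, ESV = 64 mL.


SV = EDV - ESV = 103 - 64 = 39 mL
EF = SV/EDV * 100 = 39/103 * 100
EF = 37.86%


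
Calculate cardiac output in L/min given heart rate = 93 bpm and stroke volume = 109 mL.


CO = HR * SV
CO = 93 * 109 / 1000
CO = 10.14 L/min


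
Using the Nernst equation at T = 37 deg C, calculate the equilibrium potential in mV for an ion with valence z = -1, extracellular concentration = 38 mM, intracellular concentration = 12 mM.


E = (RT/(zF)) * ln(C_out/C_in)
T = 37 + 273.15 = 310.15 K
E = (8.314 * 310.15 / (-1 * 96485)) * ln(38/12)
E = -30.81 mV


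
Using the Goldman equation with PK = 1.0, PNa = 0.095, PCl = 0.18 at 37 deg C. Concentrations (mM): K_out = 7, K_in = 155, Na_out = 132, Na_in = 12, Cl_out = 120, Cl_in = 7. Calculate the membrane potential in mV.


Vm = (RT/F)*ln((PK*Ko + PNa*Nao + PCl*Cli)/(PK*Ki + PNa*Nai + PCl*Clo))
Numer = 20.8, Denom = 177.74
Vm = -57.34 mV


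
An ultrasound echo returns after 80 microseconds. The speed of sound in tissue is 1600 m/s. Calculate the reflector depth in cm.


depth = c * t / 2
t = 80 us = 8.0000e-05 s
depth = 1600 * 8.0000e-05 / 2
depth = 0.064 m = 6.4 cm


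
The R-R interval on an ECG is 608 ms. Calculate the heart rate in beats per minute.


HR = 60 / RR_interval(s)
RR = 608 ms = 0.608 s
HR = 60 / 0.608 = 98.68 bpm


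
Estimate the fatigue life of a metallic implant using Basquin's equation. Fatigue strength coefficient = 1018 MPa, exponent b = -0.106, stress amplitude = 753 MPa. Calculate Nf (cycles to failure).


sigma_a = sigma_f' * (2Nf)^b
2Nf = (sigma_a/sigma_f')^(1/b)
2Nf = (753/1018)^(1/-0.106)
2Nf = 17.195064
Nf = 8.598


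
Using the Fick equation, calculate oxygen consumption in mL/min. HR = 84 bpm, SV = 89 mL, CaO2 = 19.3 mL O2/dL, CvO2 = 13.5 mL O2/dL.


CO = HR*SV = 84*89/1000 = 7.476 L/min
a-v O2 diff = 19.3 - 13.5 = 5.8 mL/dL
VO2 = CO * (CaO2-CvO2) * 10 dL/L
VO2 = 7.476 * 5.8 * 10
VO2 = 433.6 mL/min


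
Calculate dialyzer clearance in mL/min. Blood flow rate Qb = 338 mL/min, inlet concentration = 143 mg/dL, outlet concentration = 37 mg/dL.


K = Qb * (Cb_in - Cb_out) / Cb_in
K = 338 * (143 - 37) / 143
K = 250.5 mL/min


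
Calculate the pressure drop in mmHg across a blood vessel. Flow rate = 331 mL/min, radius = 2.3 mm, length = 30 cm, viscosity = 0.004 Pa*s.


dP = 8*mu*L*Q / (pi*r^4)
Q = 331 mL/min = 5.51667e-06 m^3/s
dP = 602.403 Pa = 602.403 / 133.322 mmHg = 4.518 mmHg


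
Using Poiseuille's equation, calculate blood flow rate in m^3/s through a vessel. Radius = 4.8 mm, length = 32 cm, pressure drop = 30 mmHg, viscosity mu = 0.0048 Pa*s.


Q = pi*r^4*dP / (8*mu*L)
r = 0.0048 m, L = 0.32 m
dP = 30 mmHg = 3999.66 Pa
Q = 5.4282e-04 m^3/s


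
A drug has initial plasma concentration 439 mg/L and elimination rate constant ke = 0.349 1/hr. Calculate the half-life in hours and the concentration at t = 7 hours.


t_half = ln(2) / ke = 0.693147 / 0.349 = 1.986 hr
C(t) = C0 * exp(-ke*t) = 439 * exp(-0.349*7)
C(7) = 38.15 mg/L


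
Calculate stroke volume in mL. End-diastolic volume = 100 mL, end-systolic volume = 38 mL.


SV = EDV - ESV
SV = 100 - 38
SV = 62 mL


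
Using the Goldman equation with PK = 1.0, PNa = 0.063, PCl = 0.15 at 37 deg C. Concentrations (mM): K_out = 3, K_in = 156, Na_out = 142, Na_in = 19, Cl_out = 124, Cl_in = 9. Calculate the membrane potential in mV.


Vm = (RT/F)*ln((PK*Ko + PNa*Nao + PCl*Cli)/(PK*Ki + PNa*Nai + PCl*Clo))
Numer = 13.296, Denom = 175.797
Vm = -69 mV


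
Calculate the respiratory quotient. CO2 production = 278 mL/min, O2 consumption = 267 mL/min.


RQ = VCO2 / VO2
RQ = 278 / 267
RQ = 1.041


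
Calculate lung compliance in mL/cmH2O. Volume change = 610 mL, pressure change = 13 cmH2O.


C = dV / dP
C = 610 / 13
C = 46.92 mL/cmH2O


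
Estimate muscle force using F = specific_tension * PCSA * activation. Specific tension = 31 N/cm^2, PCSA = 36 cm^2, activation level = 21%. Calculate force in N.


F = sigma * PCSA * activation
F = 31 * 36 * 0.21
F = 234.4 N


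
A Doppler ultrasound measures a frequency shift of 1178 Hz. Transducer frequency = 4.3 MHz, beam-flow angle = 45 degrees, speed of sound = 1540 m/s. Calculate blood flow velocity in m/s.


v = fd * c / (2 * f0 * cos(theta))
v = 1178 * 1540 / (2 * 4.3000e+06 * cos(45))
v = 0.2983 m/s


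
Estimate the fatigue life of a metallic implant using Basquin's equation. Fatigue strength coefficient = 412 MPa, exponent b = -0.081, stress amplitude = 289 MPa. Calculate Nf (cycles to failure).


sigma_a = sigma_f' * (2Nf)^b
2Nf = (sigma_a/sigma_f')^(1/b)
2Nf = (289/412)^(1/-0.081)
2Nf = 79.657529
Nf = 39.83


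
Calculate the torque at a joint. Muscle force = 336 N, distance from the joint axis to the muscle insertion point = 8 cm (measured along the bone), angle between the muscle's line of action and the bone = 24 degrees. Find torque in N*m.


Torque = F * d * sin(theta)   (moment arm = d*sin(theta))
d = 8 cm = 0.08 m
Torque = 336 * 0.08 * sin(24)
Torque = 10.93 N*m


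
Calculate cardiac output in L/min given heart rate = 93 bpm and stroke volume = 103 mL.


CO = HR * SV
CO = 93 * 103 / 1000
CO = 9.579 L/min


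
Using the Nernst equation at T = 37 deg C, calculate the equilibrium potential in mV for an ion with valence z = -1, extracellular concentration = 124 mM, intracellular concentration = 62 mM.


E = (RT/(zF)) * ln(C_out/C_in)
T = 37 + 273.15 = 310.15 K
E = (8.314 * 310.15 / (-1 * 96485)) * ln(124/62)
E = -18.52 mV


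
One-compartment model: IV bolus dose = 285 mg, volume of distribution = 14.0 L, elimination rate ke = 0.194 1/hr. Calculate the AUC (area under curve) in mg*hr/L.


C0 = Dose/Vd = 285/14.0 = 20.3571 mg/L
AUC = C0/ke = 20.3571/0.194
AUC = 104.9 mg*hr/L


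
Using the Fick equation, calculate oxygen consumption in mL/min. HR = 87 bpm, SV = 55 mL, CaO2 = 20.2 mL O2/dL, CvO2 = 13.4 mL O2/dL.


CO = HR*SV = 87*55/1000 = 4.785 L/min
a-v O2 diff = 20.2 - 13.4 = 6.8 mL/dL
VO2 = CO * (CaO2-CvO2) * 10 dL/L
VO2 = 4.785 * 6.8 * 10
VO2 = 325.4 mL/min


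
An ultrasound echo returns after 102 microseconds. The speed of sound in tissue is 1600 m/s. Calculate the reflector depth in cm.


depth = c * t / 2
t = 102 us = 1.0200e-04 s
depth = 1600 * 1.0200e-04 / 2
depth = 0.0816 m = 8.16 cm


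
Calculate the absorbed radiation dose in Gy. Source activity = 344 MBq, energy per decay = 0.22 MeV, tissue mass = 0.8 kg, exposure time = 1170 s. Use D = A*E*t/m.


A = 344 MBq = 3.4400e+08 Bq
E = 0.22 MeV = 3.5244e-14 J
D = A*E*t/m = 3.4400e+08*3.5244e-14*1170/0.8
D = 0.01773 Gy


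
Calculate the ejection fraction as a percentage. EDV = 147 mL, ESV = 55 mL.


SV = EDV - ESV = 147 - 55 = 92 mL
EF = SV/EDV * 100 = 92/147 * 100
EF = 62.59%


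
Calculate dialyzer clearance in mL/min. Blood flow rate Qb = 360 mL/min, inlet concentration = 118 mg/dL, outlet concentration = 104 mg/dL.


K = Qb * (Cb_in - Cb_out) / Cb_in
K = 360 * (118 - 104) / 118
K = 42.71 mL/min


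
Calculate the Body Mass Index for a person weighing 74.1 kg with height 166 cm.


BMI = weight / height^2
height = 166 cm = 1.66 m
BMI = 74.1 / 1.66^2
BMI = 26.89 kg/m^2


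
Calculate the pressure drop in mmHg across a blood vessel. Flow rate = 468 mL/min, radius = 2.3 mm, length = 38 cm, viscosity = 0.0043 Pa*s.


dP = 8*mu*L*Q / (pi*r^4)
Q = 468 mL/min = 7.8e-06 m^3/s
dP = 1159.78 Pa = 1159.78 / 133.322 mmHg = 8.699 mmHg


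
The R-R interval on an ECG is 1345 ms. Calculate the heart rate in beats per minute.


HR = 60 / RR_interval(s)
RR = 1345 ms = 1.345 s
HR = 60 / 1.345 = 44.61 bpm


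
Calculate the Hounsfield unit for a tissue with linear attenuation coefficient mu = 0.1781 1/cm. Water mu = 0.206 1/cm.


HU = ((mu_tissue - mu_water) / mu_water) * 1000
HU = ((0.1781 - 0.206) / 0.206) * 1000
HU = -135.4


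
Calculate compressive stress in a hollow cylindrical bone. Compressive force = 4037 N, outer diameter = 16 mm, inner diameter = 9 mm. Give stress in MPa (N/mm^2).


A = pi*(r_o^2 - r_i^2)
r_o = 8 mm, r_i = 4.5 mm
A = 137.445 mm^2
sigma = F/A = 4037 / 137.445
sigma = 29.37 MPa


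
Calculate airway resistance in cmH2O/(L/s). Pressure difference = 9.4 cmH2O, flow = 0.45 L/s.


R = dP / flow
R = 9.4 / 0.45
R = 20.89 cmH2O/(L/s)


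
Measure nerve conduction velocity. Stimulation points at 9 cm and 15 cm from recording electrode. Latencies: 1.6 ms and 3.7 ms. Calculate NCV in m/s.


Distance = (15 - 9) / 100 = 0.06 m
dt = (3.7 - 1.6) / 1000 = 0.0021 s
NCV = dist / dt = 28.57 m/s


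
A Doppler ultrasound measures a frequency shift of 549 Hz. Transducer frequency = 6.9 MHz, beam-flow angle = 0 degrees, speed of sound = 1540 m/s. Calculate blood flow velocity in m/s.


v = fd * c / (2 * f0 * cos(theta))
v = 549 * 1540 / (2 * 6.9000e+06 * cos(0))
v = 0.06127 m/s


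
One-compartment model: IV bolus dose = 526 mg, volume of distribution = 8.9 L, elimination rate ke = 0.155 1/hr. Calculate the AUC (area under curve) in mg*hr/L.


C0 = Dose/Vd = 526/8.9 = 59.1011 mg/L
AUC = C0/ke = 59.1011/0.155
AUC = 381.3 mg*hr/L


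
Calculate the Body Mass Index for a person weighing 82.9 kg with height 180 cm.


BMI = weight / height^2
height = 180 cm = 1.8 m
BMI = 82.9 / 1.8^2
BMI = 25.59 kg/m^2


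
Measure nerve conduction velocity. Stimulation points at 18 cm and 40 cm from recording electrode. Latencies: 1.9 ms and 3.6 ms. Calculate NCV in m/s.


Distance = (40 - 18) / 100 = 0.22 m
dt = (3.6 - 1.9) / 1000 = 0.0017 s
NCV = dist / dt = 129.4 m/s


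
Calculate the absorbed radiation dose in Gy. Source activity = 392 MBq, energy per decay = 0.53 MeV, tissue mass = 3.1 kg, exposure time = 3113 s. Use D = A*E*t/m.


A = 392 MBq = 3.9200e+08 Bq
E = 0.53 MeV = 8.4906e-14 J
D = A*E*t/m = 3.9200e+08*8.4906e-14*3113/3.1
D = 0.03342 Gy


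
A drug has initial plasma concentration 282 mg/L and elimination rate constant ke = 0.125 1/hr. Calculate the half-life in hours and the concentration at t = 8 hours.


t_half = ln(2) / ke = 0.693147 / 0.125 = 5.545 hr
C(t) = C0 * exp(-ke*t) = 282 * exp(-0.125*8)
C(8) = 103.7 mg/L


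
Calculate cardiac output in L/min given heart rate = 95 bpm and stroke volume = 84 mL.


CO = HR * SV
CO = 95 * 84 / 1000
CO = 7.98 L/min


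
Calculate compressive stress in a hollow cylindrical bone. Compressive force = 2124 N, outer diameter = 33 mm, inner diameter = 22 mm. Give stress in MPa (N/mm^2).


A = pi*(r_o^2 - r_i^2)
r_o = 16.5 mm, r_i = 11 mm
A = 475.166 mm^2
sigma = F/A = 2124 / 475.166
sigma = 4.47 MPa


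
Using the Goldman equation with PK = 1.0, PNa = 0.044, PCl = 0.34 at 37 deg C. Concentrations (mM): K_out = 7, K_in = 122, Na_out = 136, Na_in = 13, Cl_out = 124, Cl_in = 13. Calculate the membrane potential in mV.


Vm = (RT/F)*ln((PK*Ko + PNa*Nao + PCl*Cli)/(PK*Ki + PNa*Nai + PCl*Clo))
Numer = 17.404, Denom = 164.732
Vm = -60.07 mV


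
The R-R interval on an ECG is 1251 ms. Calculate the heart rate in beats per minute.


HR = 60 / RR_interval(s)
RR = 1251 ms = 1.251 s
HR = 60 / 1.251 = 47.96 bpm


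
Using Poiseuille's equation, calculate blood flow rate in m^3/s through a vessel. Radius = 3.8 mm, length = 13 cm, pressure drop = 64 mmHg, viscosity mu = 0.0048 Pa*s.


Q = pi*r^4*dP / (8*mu*L)
r = 0.0038 m, L = 0.13 m
dP = 64 mmHg = 8532.608 Pa
Q = 0.00112 m^3/s


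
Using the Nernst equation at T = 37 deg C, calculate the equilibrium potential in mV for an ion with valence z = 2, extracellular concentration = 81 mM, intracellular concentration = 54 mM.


E = (RT/(zF)) * ln(C_out/C_in)
T = 37 + 273.15 = 310.15 K
E = (8.314 * 310.15 / (2 * 96485)) * ln(81/54)
E = 5.418 mV


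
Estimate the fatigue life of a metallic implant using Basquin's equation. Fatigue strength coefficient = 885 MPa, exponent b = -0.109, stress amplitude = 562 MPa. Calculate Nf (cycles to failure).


sigma_a = sigma_f' * (2Nf)^b
2Nf = (sigma_a/sigma_f')^(1/b)
2Nf = (562/885)^(1/-0.109)
2Nf = 64.452256
Nf = 32.23


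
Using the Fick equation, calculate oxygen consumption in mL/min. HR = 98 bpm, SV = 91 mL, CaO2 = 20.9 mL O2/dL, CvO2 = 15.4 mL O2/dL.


CO = HR*SV = 98*91/1000 = 8.918 L/min
a-v O2 diff = 20.9 - 15.4 = 5.5 mL/dL
VO2 = CO * (CaO2-CvO2) * 10 dL/L
VO2 = 8.918 * 5.5 * 10
VO2 = 490.5 mL/min


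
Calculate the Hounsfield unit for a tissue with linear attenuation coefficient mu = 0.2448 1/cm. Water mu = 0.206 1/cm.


HU = ((mu_tissue - mu_water) / mu_water) * 1000
HU = ((0.2448 - 0.206) / 0.206) * 1000
HU = 188.3


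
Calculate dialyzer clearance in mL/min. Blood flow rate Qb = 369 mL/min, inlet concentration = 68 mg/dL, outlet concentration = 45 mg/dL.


K = Qb * (Cb_in - Cb_out) / Cb_in
K = 369 * (68 - 45) / 68
K = 124.8 mL/min


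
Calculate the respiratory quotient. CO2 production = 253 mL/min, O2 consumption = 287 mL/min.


RQ = VCO2 / VO2
RQ = 253 / 287
RQ = 0.8815


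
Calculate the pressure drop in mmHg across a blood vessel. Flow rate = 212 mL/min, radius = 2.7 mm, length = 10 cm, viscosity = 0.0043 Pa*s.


dP = 8*mu*L*Q / (pi*r^4)
Q = 212 mL/min = 3.53333e-06 m^3/s
dP = 72.8011 Pa = 72.8011 / 133.322 mmHg = 0.5461 mmHg


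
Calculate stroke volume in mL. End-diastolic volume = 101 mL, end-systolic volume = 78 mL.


SV = EDV - ESV
SV = 101 - 78
SV = 23 mL


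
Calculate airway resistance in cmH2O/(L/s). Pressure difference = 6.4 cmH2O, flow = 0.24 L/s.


R = dP / flow
R = 6.4 / 0.24
R = 26.67 cmH2O/(L/s)


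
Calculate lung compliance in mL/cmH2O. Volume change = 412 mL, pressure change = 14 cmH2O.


C = dV / dP
C = 412 / 14
C = 29.43 mL/cmH2O


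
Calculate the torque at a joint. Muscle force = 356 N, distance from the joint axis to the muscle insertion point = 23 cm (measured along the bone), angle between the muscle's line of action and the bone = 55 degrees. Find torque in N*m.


Torque = F * d * sin(theta)   (moment arm = d*sin(theta))
d = 23 cm = 0.23 m
Torque = 356 * 0.23 * sin(55)
Torque = 67.07 N*m


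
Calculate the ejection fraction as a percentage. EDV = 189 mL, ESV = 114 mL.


SV = EDV - ESV = 189 - 114 = 75 mL
EF = SV/EDV * 100 = 75/189 * 100
EF = 39.68%


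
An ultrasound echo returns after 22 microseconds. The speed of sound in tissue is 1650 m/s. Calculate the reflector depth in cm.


depth = c * t / 2
t = 22 us = 2.2000e-05 s
depth = 1650 * 2.2000e-05 / 2
depth = 0.01815 m = 1.815 cm


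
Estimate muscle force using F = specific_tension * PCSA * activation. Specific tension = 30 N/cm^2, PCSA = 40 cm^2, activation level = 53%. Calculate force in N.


F = sigma * PCSA * activation
F = 30 * 40 * 0.53
F = 636 N


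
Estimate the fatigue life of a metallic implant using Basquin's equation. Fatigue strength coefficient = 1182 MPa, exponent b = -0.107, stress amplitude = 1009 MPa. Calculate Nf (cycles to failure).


sigma_a = sigma_f' * (2Nf)^b
2Nf = (sigma_a/sigma_f')^(1/b)
2Nf = (1009/1182)^(1/-0.107)
2Nf = 4.3883571
Nf = 2.194


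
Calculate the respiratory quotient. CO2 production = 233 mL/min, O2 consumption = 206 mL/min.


RQ = VCO2 / VO2
RQ = 233 / 206
RQ = 1.131


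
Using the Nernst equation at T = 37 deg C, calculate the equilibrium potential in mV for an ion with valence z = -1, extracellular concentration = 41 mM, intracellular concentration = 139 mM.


E = (RT/(zF)) * ln(C_out/C_in)
T = 37 + 273.15 = 310.15 K
E = (8.314 * 310.15 / (-1 * 96485)) * ln(41/139)
E = 32.63 mV


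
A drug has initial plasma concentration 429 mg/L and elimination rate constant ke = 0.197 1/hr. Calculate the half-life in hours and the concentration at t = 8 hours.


t_half = ln(2) / ke = 0.693147 / 0.197 = 3.519 hr
C(t) = C0 * exp(-ke*t) = 429 * exp(-0.197*8)
C(8) = 88.72 mg/L


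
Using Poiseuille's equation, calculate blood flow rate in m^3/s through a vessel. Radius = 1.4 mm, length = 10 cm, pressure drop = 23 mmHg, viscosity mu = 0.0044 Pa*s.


Q = pi*r^4*dP / (8*mu*L)
r = 0.0014 m, L = 0.1 m
dP = 23 mmHg = 3066.406 Pa
Q = 1.0514e-05 m^3/s


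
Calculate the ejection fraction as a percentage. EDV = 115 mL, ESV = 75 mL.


SV = EDV - ESV = 115 - 75 = 40 mL
EF = SV/EDV * 100 = 40/115 * 100
EF = 34.78%


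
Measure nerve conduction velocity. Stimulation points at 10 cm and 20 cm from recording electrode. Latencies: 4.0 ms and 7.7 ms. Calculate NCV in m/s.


Distance = (20 - 10) / 100 = 0.1 m
dt = (7.7 - 4.0) / 1000 = 0.0037 s
NCV = dist / dt = 27.03 m/s


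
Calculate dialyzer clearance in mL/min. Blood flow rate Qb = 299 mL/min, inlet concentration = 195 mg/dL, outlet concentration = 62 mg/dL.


K = Qb * (Cb_in - Cb_out) / Cb_in
K = 299 * (195 - 62) / 195
K = 203.9 mL/min


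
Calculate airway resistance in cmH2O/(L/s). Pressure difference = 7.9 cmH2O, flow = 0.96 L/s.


R = dP / flow
R = 7.9 / 0.96
R = 8.229 cmH2O/(L/s)


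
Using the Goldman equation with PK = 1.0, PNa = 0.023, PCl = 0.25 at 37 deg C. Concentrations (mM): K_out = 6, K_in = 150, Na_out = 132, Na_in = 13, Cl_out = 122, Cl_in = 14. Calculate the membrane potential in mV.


Vm = (RT/F)*ln((PK*Ko + PNa*Nao + PCl*Cli)/(PK*Ki + PNa*Nai + PCl*Clo))
Numer = 12.536, Denom = 180.799
Vm = -71.32 mV


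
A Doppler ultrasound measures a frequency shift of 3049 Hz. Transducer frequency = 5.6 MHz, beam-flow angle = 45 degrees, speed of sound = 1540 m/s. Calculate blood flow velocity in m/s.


v = fd * c / (2 * f0 * cos(theta))
v = 3049 * 1540 / (2 * 5.6000e+06 * cos(45))
v = 0.5929 m/s


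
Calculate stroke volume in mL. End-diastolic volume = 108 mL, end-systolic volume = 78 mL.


SV = EDV - ESV
SV = 108 - 78
SV = 30 mL


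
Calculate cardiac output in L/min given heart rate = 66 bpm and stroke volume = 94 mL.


CO = HR * SV
CO = 66 * 94 / 1000
CO = 6.204 L/min


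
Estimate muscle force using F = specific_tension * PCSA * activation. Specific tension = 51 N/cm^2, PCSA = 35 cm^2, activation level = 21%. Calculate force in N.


F = sigma * PCSA * activation
F = 51 * 35 * 0.21
F = 374.8 N


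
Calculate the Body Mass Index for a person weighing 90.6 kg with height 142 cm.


BMI = weight / height^2
height = 142 cm = 1.42 m
BMI = 90.6 / 1.42^2
BMI = 44.93 kg/m^2


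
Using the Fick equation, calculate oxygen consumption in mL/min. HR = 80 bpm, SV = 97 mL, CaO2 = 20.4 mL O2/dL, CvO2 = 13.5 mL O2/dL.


CO = HR*SV = 80*97/1000 = 7.76 L/min
a-v O2 diff = 20.4 - 13.5 = 6.9 mL/dL
VO2 = CO * (CaO2-CvO2) * 10 dL/L
VO2 = 7.76 * 6.9 * 10
VO2 = 535.4 mL/min


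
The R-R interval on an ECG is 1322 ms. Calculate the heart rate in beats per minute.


HR = 60 / RR_interval(s)
RR = 1322 ms = 1.322 s
HR = 60 / 1.322 = 45.39 bpm


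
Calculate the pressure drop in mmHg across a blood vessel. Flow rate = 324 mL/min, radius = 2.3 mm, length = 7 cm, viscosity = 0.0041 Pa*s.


dP = 8*mu*L*Q / (pi*r^4)
Q = 324 mL/min = 5.4e-06 m^3/s
dP = 141.028 Pa = 141.028 / 133.322 mmHg = 1.058 mmHg


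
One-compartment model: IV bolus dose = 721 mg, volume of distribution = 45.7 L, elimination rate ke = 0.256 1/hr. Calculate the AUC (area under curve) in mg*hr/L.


C0 = Dose/Vd = 721/45.7 = 15.7768 mg/L
AUC = C0/ke = 15.7768/0.256
AUC = 61.63 mg*hr/L


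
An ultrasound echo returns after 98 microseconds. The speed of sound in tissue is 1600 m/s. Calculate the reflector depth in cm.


depth = c * t / 2
t = 98 us = 9.8000e-05 s
depth = 1600 * 9.8000e-05 / 2
depth = 0.0784 m = 7.84 cm


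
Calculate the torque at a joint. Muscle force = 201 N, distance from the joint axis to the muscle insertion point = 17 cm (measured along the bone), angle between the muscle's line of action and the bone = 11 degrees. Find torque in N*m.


Torque = F * d * sin(theta)   (moment arm = d*sin(theta))
d = 17 cm = 0.17 m
Torque = 201 * 0.17 * sin(11)
Torque = 6.52 N*m


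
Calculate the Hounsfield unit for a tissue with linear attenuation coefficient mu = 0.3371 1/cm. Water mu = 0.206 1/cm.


HU = ((mu_tissue - mu_water) / mu_water) * 1000
HU = ((0.3371 - 0.206) / 0.206) * 1000
HU = 636.4


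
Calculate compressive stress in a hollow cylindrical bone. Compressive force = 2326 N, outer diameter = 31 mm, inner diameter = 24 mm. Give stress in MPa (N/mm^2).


A = pi*(r_o^2 - r_i^2)
r_o = 15.5 mm, r_i = 12 mm
A = 302.378 mm^2
sigma = F/A = 2326 / 302.378
sigma = 7.692 MPa


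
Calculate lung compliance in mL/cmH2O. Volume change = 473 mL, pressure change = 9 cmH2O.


C = dV / dP
C = 473 / 9
C = 52.56 mL/cmH2O


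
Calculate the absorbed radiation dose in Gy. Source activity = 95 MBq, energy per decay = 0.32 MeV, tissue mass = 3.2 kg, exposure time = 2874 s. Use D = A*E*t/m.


A = 95 MBq = 9.5000e+07 Bq
E = 0.32 MeV = 5.1264e-14 J
D = A*E*t/m = 9.5000e+07*5.1264e-14*2874/3.2
D = 0.004374 Gy


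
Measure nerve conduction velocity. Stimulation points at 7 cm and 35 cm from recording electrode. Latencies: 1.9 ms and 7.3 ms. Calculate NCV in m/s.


Distance = (35 - 7) / 100 = 0.28 m
dt = (7.3 - 1.9) / 1000 = 0.0054 s
NCV = dist / dt = 51.85 m/s


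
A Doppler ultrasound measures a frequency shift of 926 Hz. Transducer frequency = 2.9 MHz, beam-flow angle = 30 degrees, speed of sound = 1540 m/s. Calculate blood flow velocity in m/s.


v = fd * c / (2 * f0 * cos(theta))
v = 926 * 1540 / (2 * 2.9000e+06 * cos(30))
v = 0.2839 m/s


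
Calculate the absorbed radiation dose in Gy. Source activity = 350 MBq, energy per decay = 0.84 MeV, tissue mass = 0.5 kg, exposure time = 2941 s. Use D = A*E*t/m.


A = 350 MBq = 3.5000e+08 Bq
E = 0.84 MeV = 1.34568e-13 J
D = A*E*t/m = 3.5000e+08*1.34568e-13*2941/0.5
D = 0.277 Gy


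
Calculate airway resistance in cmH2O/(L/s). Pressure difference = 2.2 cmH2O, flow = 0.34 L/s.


R = dP / flow
R = 2.2 / 0.34
R = 6.471 cmH2O/(L/s)


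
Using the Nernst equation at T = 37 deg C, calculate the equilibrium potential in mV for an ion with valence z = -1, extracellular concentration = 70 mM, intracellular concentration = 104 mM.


E = (RT/(zF)) * ln(C_out/C_in)
T = 37 + 273.15 = 310.15 K
E = (8.314 * 310.15 / (-1 * 96485)) * ln(70/104)
E = 10.58 mV


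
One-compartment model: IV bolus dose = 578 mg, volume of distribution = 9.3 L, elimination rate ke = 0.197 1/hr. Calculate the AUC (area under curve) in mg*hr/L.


C0 = Dose/Vd = 578/9.3 = 62.1505 mg/L
AUC = C0/ke = 62.1505/0.197
AUC = 315.5 mg*hr/L


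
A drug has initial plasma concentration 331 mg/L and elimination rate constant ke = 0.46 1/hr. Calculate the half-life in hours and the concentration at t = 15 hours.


t_half = ln(2) / ke = 0.693147 / 0.46 = 1.507 hr
C(t) = C0 * exp(-ke*t) = 331 * exp(-0.46*15)
C(15) = 0.3336 mg/L


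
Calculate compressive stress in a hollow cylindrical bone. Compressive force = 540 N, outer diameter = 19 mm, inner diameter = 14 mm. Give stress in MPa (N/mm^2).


A = pi*(r_o^2 - r_i^2)
r_o = 9.5 mm, r_i = 7 mm
A = 129.591 mm^2
sigma = F/A = 540 / 129.591
sigma = 4.167 MPa


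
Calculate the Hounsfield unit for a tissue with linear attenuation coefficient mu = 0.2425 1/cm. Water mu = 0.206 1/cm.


HU = ((mu_tissue - mu_water) / mu_water) * 1000
HU = ((0.2425 - 0.206) / 0.206) * 1000
HU = 177.2


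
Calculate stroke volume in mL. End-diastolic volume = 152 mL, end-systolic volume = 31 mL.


SV = EDV - ESV
SV = 152 - 31
SV = 121 mL


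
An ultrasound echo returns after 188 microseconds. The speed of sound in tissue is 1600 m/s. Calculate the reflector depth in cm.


depth = c * t / 2
t = 188 us = 1.8800e-04 s
depth = 1600 * 1.8800e-04 / 2
depth = 0.1504 m = 15.04 cm


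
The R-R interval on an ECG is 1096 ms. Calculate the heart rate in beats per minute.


HR = 60 / RR_interval(s)
RR = 1096 ms = 1.096 s
HR = 60 / 1.096 = 54.74 bpm


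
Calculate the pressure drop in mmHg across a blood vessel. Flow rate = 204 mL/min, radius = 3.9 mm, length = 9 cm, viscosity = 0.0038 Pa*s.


dP = 8*mu*L*Q / (pi*r^4)
Q = 204 mL/min = 3.4e-06 m^3/s
dP = 12.7993 Pa = 12.7993 / 133.322 mmHg = 0.096 mmHg


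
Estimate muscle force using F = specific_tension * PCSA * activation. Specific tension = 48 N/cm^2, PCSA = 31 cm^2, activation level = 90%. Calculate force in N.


F = sigma * PCSA * activation
F = 48 * 31 * 0.9
F = 1339 N


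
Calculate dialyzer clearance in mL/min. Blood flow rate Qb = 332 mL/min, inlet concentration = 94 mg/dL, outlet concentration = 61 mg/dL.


K = Qb * (Cb_in - Cb_out) / Cb_in
K = 332 * (94 - 61) / 94
K = 116.6 mL/min


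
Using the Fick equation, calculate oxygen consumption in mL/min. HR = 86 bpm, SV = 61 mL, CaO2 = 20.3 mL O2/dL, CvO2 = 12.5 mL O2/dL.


CO = HR*SV = 86*61/1000 = 5.246 L/min
a-v O2 diff = 20.3 - 12.5 = 7.8 mL/dL
VO2 = CO * (CaO2-CvO2) * 10 dL/L
VO2 = 5.246 * 7.8 * 10
VO2 = 409.2 mL/min


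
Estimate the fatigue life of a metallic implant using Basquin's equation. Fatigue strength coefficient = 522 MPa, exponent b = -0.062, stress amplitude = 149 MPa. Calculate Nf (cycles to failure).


sigma_a = sigma_f' * (2Nf)^b
2Nf = (sigma_a/sigma_f')^(1/b)
2Nf = (149/522)^(1/-0.062)
2Nf = 6.0534615e+08
Nf = 3.0267e+08


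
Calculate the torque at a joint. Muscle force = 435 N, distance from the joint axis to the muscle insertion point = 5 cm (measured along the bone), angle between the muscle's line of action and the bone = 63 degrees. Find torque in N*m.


Torque = F * d * sin(theta)   (moment arm = d*sin(theta))
d = 5 cm = 0.05 m
Torque = 435 * 0.05 * sin(63)
Torque = 19.38 N*m


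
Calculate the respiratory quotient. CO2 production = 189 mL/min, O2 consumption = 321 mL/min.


RQ = VCO2 / VO2
RQ = 189 / 321
RQ = 0.5888


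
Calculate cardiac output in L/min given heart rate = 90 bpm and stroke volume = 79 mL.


CO = HR * SV
CO = 90 * 79 / 1000
CO = 7.11 L/min


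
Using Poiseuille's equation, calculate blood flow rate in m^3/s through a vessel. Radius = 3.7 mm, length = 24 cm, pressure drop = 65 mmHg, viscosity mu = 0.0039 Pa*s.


Q = pi*r^4*dP / (8*mu*L)
r = 0.0037 m, L = 0.24 m
dP = 65 mmHg = 8665.93 Pa
Q = 6.8141e-04 m^3/s


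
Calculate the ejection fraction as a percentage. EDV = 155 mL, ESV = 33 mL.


SV = EDV - ESV = 155 - 33 = 122 mL
EF = SV/EDV * 100 = 122/155 * 100
EF = 78.71%


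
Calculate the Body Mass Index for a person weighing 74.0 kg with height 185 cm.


BMI = weight / height^2
height = 185 cm = 1.85 m
BMI = 74.0 / 1.85^2
BMI = 21.62 kg/m^2


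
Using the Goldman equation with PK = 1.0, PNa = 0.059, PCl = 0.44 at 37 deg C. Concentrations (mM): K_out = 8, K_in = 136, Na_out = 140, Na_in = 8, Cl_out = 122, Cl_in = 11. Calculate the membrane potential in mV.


Vm = (RT/F)*ln((PK*Ko + PNa*Nao + PCl*Cli)/(PK*Ki + PNa*Nai + PCl*Clo))
Numer = 21.1, Denom = 190.152
Vm = -58.76 mV


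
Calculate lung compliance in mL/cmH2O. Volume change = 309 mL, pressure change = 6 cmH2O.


C = dV / dP
C = 309 / 6
C = 51.5 mL/cmH2O


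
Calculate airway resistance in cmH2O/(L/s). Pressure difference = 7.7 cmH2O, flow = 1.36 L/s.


R = dP / flow
R = 7.7 / 1.36
R = 5.662 cmH2O/(L/s)


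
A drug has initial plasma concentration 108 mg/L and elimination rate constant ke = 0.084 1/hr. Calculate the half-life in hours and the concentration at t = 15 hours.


t_half = ln(2) / ke = 0.693147 / 0.084 = 8.252 hr
C(t) = C0 * exp(-ke*t) = 108 * exp(-0.084*15)
C(15) = 30.63 mg/L


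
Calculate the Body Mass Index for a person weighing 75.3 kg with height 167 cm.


BMI = weight / height^2
height = 167 cm = 1.67 m
BMI = 75.3 / 1.67^2
BMI = 27 kg/m^2


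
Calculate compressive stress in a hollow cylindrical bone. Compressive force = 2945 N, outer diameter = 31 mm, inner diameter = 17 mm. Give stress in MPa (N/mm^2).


A = pi*(r_o^2 - r_i^2)
r_o = 15.5 mm, r_i = 8.5 mm
A = 527.788 mm^2
sigma = F/A = 2945 / 527.788
sigma = 5.58 MPa


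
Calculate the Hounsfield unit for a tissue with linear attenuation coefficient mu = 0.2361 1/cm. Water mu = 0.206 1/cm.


HU = ((mu_tissue - mu_water) / mu_water) * 1000
HU = ((0.2361 - 0.206) / 0.206) * 1000
HU = 146.1


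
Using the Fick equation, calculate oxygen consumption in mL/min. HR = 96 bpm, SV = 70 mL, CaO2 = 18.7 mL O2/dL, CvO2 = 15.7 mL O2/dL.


CO = HR*SV = 96*70/1000 = 6.72 L/min
a-v O2 diff = 18.7 - 15.7 = 3 mL/dL
VO2 = CO * (CaO2-CvO2) * 10 dL/L
VO2 = 6.72 * 3 * 10
VO2 = 201.6 mL/min


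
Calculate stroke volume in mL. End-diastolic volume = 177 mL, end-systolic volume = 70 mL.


SV = EDV - ESV
SV = 177 - 70
SV = 107 mL


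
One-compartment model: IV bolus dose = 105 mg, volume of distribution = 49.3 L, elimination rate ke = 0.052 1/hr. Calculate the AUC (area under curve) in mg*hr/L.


C0 = Dose/Vd = 105/49.3 = 2.12982 mg/L
AUC = C0/ke = 2.12982/0.052
AUC = 40.96 mg*hr/L


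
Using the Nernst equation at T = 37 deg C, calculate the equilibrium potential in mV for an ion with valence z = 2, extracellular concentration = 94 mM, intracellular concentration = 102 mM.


E = (RT/(zF)) * ln(C_out/C_in)
T = 37 + 273.15 = 310.15 K
E = (8.314 * 310.15 / (2 * 96485)) * ln(94/102)
E = -1.091 mV


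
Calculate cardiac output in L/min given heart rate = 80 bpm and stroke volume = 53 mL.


CO = HR * SV
CO = 80 * 53 / 1000
CO = 4.24 L/min


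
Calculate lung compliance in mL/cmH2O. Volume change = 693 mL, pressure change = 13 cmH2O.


C = dV / dP
C = 693 / 13
C = 53.31 mL/cmH2O


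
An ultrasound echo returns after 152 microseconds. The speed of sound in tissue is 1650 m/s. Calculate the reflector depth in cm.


depth = c * t / 2
t = 152 us = 1.5200e-04 s
depth = 1650 * 1.5200e-04 / 2
depth = 0.1254 m = 12.54 cm


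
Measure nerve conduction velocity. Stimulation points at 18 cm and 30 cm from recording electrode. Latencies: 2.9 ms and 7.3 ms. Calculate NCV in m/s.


Distance = (30 - 18) / 100 = 0.12 m
dt = (7.3 - 2.9) / 1000 = 0.0044 s
NCV = dist / dt = 27.27 m/s


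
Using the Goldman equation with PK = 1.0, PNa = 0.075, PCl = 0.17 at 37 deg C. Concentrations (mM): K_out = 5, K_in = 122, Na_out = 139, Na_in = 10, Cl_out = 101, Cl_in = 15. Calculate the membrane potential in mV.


Vm = (RT/F)*ln((PK*Ko + PNa*Nao + PCl*Cli)/(PK*Ki + PNa*Nai + PCl*Clo))
Numer = 17.975, Denom = 139.92
Vm = -54.84 mV


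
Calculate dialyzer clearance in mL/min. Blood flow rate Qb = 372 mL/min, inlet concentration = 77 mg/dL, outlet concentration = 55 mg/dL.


K = Qb * (Cb_in - Cb_out) / Cb_in
K = 372 * (77 - 55) / 77
K = 106.3 mL/min


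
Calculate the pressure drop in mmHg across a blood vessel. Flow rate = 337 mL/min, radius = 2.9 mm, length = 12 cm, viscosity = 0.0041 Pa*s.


dP = 8*mu*L*Q / (pi*r^4)
Q = 337 mL/min = 5.61667e-06 m^3/s
dP = 99.4929 Pa = 99.4929 / 133.322 mmHg = 0.7463 mmHg


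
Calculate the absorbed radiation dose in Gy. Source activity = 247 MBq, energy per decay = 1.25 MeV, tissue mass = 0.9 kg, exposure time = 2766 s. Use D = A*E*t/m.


A = 247 MBq = 2.4700e+08 Bq
E = 1.25 MeV = 2.0025e-13 J
D = A*E*t/m = 2.4700e+08*2.0025e-13*2766/0.9
D = 0.152 Gy


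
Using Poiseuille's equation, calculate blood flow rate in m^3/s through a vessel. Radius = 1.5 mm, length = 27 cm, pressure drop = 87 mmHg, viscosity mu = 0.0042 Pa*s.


Q = pi*r^4*dP / (8*mu*L)
r = 0.0015 m, L = 0.27 m
dP = 87 mmHg = 11599.014 Pa
Q = 2.0334e-05 m^3/s


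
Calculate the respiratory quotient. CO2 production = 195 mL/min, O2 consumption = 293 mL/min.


RQ = VCO2 / VO2
RQ = 195 / 293
RQ = 0.6655


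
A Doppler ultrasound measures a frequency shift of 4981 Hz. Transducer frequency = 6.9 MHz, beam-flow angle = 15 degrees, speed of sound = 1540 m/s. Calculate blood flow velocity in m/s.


v = fd * c / (2 * f0 * cos(theta))
v = 4981 * 1540 / (2 * 6.9000e+06 * cos(15))
v = 0.5755 m/s


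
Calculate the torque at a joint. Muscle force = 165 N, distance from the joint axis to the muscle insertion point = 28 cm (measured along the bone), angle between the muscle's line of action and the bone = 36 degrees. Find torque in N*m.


Torque = F * d * sin(theta)   (moment arm = d*sin(theta))
d = 28 cm = 0.28 m
Torque = 165 * 0.28 * sin(36)
Torque = 27.16 N*m


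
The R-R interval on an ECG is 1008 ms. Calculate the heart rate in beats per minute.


HR = 60 / RR_interval(s)
RR = 1008 ms = 1.008 s
HR = 60 / 1.008 = 59.52 bpm


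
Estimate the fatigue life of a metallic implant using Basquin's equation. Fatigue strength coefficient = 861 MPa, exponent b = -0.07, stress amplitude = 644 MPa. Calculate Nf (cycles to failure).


sigma_a = sigma_f' * (2Nf)^b
2Nf = (sigma_a/sigma_f')^(1/b)
2Nf = (644/861)^(1/-0.07)
2Nf = 63.339625
Nf = 31.67


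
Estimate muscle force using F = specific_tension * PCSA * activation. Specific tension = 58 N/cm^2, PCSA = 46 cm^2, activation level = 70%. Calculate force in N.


F = sigma * PCSA * activation
F = 58 * 46 * 0.7
F = 1868 N


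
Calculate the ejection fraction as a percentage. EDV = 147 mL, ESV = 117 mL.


SV = EDV - ESV = 147 - 117 = 30 mL
EF = SV/EDV * 100 = 30/147 * 100
EF = 20.41%


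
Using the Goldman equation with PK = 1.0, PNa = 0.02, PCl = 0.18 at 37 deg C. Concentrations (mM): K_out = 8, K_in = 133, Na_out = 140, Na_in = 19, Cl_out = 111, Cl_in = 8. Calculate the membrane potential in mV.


Vm = (RT/F)*ln((PK*Ko + PNa*Nao + PCl*Cli)/(PK*Ki + PNa*Nai + PCl*Clo))
Numer = 12.24, Denom = 153.36
Vm = -67.56 mV


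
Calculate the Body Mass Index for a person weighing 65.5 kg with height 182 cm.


BMI = weight / height^2
height = 182 cm = 1.82 m
BMI = 65.5 / 1.82^2
BMI = 19.77 kg/m^2


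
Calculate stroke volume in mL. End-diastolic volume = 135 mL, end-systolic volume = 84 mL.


SV = EDV - ESV
SV = 135 - 84
SV = 51 mL


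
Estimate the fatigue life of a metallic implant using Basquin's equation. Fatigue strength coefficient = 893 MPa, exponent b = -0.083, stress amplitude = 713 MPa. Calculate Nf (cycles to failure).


sigma_a = sigma_f' * (2Nf)^b
2Nf = (sigma_a/sigma_f')^(1/b)
2Nf = (713/893)^(1/-0.083)
2Nf = 15.061026
Nf = 7.531


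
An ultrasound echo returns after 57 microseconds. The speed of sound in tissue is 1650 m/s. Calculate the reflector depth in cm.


depth = c * t / 2
t = 57 us = 5.7000e-05 s
depth = 1650 * 5.7000e-05 / 2
depth = 0.047025 m = 4.7025 cm


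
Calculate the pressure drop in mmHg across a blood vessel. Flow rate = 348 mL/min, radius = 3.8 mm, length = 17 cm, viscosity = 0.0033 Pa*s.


dP = 8*mu*L*Q / (pi*r^4)
Q = 348 mL/min = 5.8e-06 m^3/s
dP = 39.7371 Pa = 39.7371 / 133.322 mmHg = 0.2981 mmHg


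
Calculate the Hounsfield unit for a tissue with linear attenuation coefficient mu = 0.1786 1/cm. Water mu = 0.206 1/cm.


HU = ((mu_tissue - mu_water) / mu_water) * 1000
HU = ((0.1786 - 0.206) / 0.206) * 1000
HU = -133


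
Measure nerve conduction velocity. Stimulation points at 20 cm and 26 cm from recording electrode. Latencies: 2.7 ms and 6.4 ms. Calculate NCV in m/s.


Distance = (26 - 20) / 100 = 0.06 m
dt = (6.4 - 2.7) / 1000 = 0.0037 s
NCV = dist / dt = 16.22 m/s


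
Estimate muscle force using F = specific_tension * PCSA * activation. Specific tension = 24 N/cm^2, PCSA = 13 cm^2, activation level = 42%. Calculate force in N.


F = sigma * PCSA * activation
F = 24 * 13 * 0.42
F = 131 N


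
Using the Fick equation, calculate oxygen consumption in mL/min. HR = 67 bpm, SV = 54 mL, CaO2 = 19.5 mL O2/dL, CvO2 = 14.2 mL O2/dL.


CO = HR*SV = 67*54/1000 = 3.618 L/min
a-v O2 diff = 19.5 - 14.2 = 5.3 mL/dL
VO2 = CO * (CaO2-CvO2) * 10 dL/L
VO2 = 3.618 * 5.3 * 10
VO2 = 191.8 mL/min


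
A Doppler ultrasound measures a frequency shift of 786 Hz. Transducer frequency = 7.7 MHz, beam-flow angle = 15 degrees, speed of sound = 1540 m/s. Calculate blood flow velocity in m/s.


v = fd * c / (2 * f0 * cos(theta))
v = 786 * 1540 / (2 * 7.7000e+06 * cos(15))
v = 0.08137 m/s


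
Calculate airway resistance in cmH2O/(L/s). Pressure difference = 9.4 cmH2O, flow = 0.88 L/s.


R = dP / flow
R = 9.4 / 0.88
R = 10.68 cmH2O/(L/s)


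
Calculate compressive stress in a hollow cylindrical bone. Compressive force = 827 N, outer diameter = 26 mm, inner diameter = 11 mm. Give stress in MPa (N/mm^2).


A = pi*(r_o^2 - r_i^2)
r_o = 13 mm, r_i = 5.5 mm
A = 435.896 mm^2
sigma = F/A = 827 / 435.896
sigma = 1.897 MPa
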